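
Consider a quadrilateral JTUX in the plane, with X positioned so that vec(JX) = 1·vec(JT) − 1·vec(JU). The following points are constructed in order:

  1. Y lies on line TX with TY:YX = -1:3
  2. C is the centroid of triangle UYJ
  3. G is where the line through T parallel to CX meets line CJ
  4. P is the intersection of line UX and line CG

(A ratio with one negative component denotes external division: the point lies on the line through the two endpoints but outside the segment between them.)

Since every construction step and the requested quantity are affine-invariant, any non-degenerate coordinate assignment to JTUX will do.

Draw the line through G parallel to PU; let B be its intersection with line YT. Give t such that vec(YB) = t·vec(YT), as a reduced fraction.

Work in coordinates with J = (0, 0), T = (1, 0), U = (0, 1), X = (1, -1).
1. Y lies on line TX with TY:YX = -1:3 ⇒ Y = (1, 1/2)
2. C is the centroid of triangle UYJ ⇒ C = (1/3, 1/2)
3. G is where the line through T parallel to CX meets line CJ ⇒ G = (3/5, 9/10)
4. P is the intersection of line UX and line CG ⇒ P = (2/7, 3/7)
through G parallel to PU: direction (-2/7, 4/7); meets YT at B = (1, 1/10)
B = Y + t·(T−Y) with t = 4/5

t = 4/5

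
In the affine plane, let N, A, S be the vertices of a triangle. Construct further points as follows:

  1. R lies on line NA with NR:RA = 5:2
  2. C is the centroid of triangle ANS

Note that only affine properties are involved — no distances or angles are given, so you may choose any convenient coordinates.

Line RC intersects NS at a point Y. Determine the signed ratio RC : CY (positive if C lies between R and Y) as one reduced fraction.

RC:CY = 8/7

Work in coordinates with N = (0, 0), A = (1, 0), S = (0, 1).
1. R lies on line NA with NR:RA = 5:2 ⇒ R = (5/7, 0)
2. C is the centroid of triangle ANS ⇒ C = (1/3, 1/3)
line RC meets NS at Y = (0, 5/8)
C = R + t·(Y−R) with t = 8/15, so RC:CY = 8/15:7/15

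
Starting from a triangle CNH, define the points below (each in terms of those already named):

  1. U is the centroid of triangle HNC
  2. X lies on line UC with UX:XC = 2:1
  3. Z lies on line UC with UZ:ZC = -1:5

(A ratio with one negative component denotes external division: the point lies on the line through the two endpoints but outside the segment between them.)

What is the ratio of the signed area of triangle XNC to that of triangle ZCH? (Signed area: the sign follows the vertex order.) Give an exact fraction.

Work in coordinates with C = (0, 0), N = (1, 0), H = (0, 1).
1. U is the centroid of triangle HNC ⇒ U = (1/3, 1/3)
2. X lies on line UC with UX:XC = 2:1 ⇒ X = (1/9, 1/9)
3. Z lies on line UC with UZ:ZC = -1:5 ⇒ Z = (5/12, 5/12)
2·[XNC] = -1/9, 2·[ZCH] = -5/12
[XNC]:[ZCH] = -1/9:-5/12 = 4/15

[XNC]:[ZCH] = 4/15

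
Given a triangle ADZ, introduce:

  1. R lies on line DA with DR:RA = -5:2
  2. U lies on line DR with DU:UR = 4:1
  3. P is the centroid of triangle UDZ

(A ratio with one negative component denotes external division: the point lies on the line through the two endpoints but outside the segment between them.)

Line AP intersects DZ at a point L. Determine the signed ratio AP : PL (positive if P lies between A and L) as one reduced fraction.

AP:PL = 5/4

Choose coordinates A = (0, 0), D = (1, 0), Z = (0, 1).
1. R lies on line DA with DR:RA = -5:2 ⇒ R = (-2/3, 0)
2. U lies on line DR with DU:UR = 4:1 ⇒ U = (-1/3, 0)
3. P is the centroid of triangle UDZ ⇒ P = (2/9, 1/3)
line AP meets DZ at L = (2/5, 3/5)
P = A + t·(L−A) with t = 5/9, so AP:PL = 5/9:4/9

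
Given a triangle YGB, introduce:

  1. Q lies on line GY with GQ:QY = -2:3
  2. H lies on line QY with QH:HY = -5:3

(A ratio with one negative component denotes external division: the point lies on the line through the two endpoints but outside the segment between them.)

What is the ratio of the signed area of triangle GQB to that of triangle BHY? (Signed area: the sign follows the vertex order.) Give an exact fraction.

[GQB]:[BHY] = 4/9

Assign Y = (0, 0), G = (1, 0), B = (0, 1) — the answer is frame-independent, so this choice is without loss of generality.
1. Q lies on line GY with GQ:QY = -2:3 ⇒ Q = (3, 0)
2. H lies on line QY with QH:HY = -5:3 ⇒ H = (-9/2, 0)
2·[GQB] = 2, 2·[BHY] = 9/2
[GQB]:[BHY] = 2:9/2 = 4/9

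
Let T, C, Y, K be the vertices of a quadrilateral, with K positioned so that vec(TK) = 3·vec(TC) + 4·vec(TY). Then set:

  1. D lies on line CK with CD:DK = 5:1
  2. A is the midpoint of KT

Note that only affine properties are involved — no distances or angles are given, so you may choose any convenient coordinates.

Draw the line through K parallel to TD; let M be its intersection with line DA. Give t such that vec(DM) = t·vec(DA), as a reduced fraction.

t = 2

Work in coordinates with T = (0, 0), C = (1, 0), Y = (0, 1), K = (3, 4).
1. D lies on line CK with CD:DK = 5:1 ⇒ D = (8/3, 10/3)
2. A is the midpoint of KT ⇒ A = (3/2, 2)
through K parallel to TD: direction (8/3, 10/3); meets DA at M = (1/3, 2/3)
M = D + t·(A−D) with t = 2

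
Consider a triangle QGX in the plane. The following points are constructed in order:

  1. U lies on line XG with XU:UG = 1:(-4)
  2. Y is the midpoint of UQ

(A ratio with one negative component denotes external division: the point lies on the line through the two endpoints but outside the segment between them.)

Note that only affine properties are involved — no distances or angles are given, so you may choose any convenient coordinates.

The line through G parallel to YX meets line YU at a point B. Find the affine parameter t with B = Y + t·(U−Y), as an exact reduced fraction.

Set Q = (0, 0), G = (1, 0), X = (0, 1); any affine frame gives the same invariant.
1. U lies on line XG with XU:UG = 1:(-4) ⇒ U = (-1/3, 4/3)
2. Y is the midpoint of UQ ⇒ Y = (-1/6, 2/3)
through G parallel to YX: direction (1/6, 1/3); meets YU at B = (1/3, -4/3)
B = Y + t·(U−Y) with t = -3

t = -3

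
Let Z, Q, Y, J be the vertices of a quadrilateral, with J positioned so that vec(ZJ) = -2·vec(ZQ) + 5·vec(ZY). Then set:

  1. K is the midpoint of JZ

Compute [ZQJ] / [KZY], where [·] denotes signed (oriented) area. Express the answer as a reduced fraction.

Choose coordinates Z = (0, 0), Q = (1, 0), Y = (0, 1), J = (-2, 5).
1. K is the midpoint of JZ ⇒ K = (-1, 5/2)
2·[ZQJ] = 5, 2·[KZY] = 1
[ZQJ]:[KZY] = 5:1 = 5

[ZQJ]:[KZY] = 5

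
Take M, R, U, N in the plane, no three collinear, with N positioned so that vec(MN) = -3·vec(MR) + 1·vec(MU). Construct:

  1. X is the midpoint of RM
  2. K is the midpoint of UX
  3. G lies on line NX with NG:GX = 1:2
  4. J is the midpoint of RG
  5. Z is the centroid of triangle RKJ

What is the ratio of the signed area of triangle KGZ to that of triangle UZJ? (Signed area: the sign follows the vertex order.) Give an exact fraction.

[KGZ]:[UZJ] = -33/35

Assign M = (0, 0), R = (1, 0), U = (0, 1), N = (-3, 1) — the answer is frame-independent, so this choice is without loss of generality.
1. X is the midpoint of RM ⇒ X = (1/2, 0)
2. K is the midpoint of UX ⇒ K = (1/4, 1/2)
3. G lies on line NX with NG:GX = 1:2 ⇒ G = (-11/6, 2/3)
4. J is the midpoint of RG ⇒ J = (-5/12, 1/3)
5. Z is the centroid of triangle RKJ ⇒ Z = (5/18, 5/18)
2·[KGZ] = 11/24, 2·[UZJ] = -35/72
[KGZ]:[UZJ] = 11/24:-35/72 = -33/35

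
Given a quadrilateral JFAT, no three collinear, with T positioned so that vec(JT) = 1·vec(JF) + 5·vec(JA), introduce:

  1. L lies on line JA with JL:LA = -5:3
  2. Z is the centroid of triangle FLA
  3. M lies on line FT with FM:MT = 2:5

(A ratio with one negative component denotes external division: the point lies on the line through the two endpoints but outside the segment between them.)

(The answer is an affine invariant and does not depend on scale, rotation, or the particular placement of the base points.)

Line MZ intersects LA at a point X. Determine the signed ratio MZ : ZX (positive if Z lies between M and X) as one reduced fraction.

Work in coordinates with J = (0, 0), F = (1, 0), A = (0, 1), T = (1, 5).
1. L lies on line JA with JL:LA = -5:3 ⇒ L = (0, 5/2)
2. Z is the centroid of triangle FLA ⇒ Z = (1/3, 7/6)
3. M lies on line FT with FM:MT = 2:5 ⇒ M = (1, 10/7)
line MZ meets LA at X = (0, 29/28)
Z = M + t·(X−M) with t = 2/3, so MZ:ZX = 2/3:1/3

MZ:ZX = 2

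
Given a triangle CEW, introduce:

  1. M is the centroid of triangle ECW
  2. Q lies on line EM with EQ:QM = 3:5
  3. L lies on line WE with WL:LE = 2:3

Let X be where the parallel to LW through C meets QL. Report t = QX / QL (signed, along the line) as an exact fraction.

t = -7

Assign C = (0, 0), E = (1, 0), W = (0, 1) — the answer is frame-independent, so this choice is without loss of generality.
1. M is the centroid of triangle ECW ⇒ M = (1/3, 1/3)
2. Q lies on line EM with EQ:QM = 3:5 ⇒ Q = (3/4, 1/8)
3. L lies on line WE with WL:LE = 2:3 ⇒ L = (2/5, 3/5)
through C parallel to LW: direction (-2/5, 2/5); meets QL at X = (16/5, -16/5)
X = Q + t·(L−Q) with t = -7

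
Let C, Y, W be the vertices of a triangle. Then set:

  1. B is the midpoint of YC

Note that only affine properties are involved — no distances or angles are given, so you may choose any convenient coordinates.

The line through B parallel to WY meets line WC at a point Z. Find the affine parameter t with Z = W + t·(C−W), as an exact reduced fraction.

t = 1/2

Work in coordinates with C = (0, 0), Y = (1, 0), W = (0, 1).
1. B is the midpoint of YC ⇒ B = (1/2, 0)
through B parallel to WY: direction (1, -1); meets WC at Z = (0, 1/2)
Z = W + t·(C−W) with t = 1/2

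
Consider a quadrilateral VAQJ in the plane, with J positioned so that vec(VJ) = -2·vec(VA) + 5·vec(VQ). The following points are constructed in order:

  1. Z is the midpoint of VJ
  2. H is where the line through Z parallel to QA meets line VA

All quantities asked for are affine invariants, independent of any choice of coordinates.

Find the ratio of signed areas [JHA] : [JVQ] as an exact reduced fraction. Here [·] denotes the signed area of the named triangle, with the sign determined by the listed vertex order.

Set V = (0, 0), A = (1, 0), Q = (0, 1), J = (-2, 5); any affine frame gives the same invariant.
1. Z is the midpoint of VJ ⇒ Z = (-1, 5/2)
2. H is where the line through Z parallel to QA meets line VA ⇒ H = (3/2, 0)
2·[JHA] = -5/2, 2·[JVQ] = 2
[JHA]:[JVQ] = -5/2:2 = -5/4

[JHA]:[JVQ] = -5/4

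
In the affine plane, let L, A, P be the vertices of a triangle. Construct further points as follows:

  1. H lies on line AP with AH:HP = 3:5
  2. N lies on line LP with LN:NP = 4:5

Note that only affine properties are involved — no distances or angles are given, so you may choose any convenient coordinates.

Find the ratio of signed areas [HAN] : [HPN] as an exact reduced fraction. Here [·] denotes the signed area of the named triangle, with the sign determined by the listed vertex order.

Choose coordinates L = (0, 0), A = (1, 0), P = (0, 1).
1. H lies on line AP with AH:HP = 3:5 ⇒ H = (5/8, 3/8)
2. N lies on line LP with LN:NP = 4:5 ⇒ N = (0, 4/9)
2·[HAN] = -5/24, 2·[HPN] = 25/72
[HAN]:[HPN] = -5/24:25/72 = -3/5

[HAN]:[HPN] = -3/5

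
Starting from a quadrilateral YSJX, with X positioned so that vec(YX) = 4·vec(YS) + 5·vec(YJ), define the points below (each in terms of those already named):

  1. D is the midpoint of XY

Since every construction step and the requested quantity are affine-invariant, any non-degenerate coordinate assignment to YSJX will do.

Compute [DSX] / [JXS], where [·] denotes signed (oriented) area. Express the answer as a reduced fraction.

Work in coordinates with Y = (0, 0), S = (1, 0), J = (0, 1), X = (4, 5).
1. D is the midpoint of XY ⇒ D = (2, 5/2)
2·[DSX] = 5/2, 2·[JXS] = -8
[DSX]:[JXS] = 5/2:-8 = -5/16

[DSX]:[JXS] = -5/16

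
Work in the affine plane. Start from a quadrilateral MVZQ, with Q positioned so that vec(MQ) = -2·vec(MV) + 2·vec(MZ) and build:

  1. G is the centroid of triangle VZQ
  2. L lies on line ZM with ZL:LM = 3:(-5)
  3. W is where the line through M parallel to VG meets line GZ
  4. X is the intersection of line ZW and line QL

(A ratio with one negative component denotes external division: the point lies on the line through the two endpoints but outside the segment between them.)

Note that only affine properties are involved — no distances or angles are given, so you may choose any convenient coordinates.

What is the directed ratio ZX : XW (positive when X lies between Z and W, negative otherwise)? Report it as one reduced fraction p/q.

Choose coordinates M = (0, 0), V = (1, 0), Z = (0, 1), Q = (-2, 2).
1. G is the centroid of triangle VZQ ⇒ G = (-1/3, 1)
2. L lies on line ZM with ZL:LM = 3:(-5) ⇒ L = (0, 5/2)
3. W is where the line through M parallel to VG meets line GZ ⇒ W = (-4/3, 1)
4. X is the intersection of line ZW and line QL ⇒ X = (-6, 1)
X = Z + t·(W−Z) with t = 9/2, so ZX:XW = t:(1−t) = 9/2:-7/2

ZX:XW = -9/7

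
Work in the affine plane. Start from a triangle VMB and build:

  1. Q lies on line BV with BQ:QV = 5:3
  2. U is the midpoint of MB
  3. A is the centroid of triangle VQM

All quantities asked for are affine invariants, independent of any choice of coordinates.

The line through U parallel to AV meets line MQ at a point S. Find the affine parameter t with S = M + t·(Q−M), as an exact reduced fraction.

t = 11/12

Work in coordinates with V = (0, 0), M = (1, 0), B = (0, 1).
1. Q lies on line BV with BQ:QV = 5:3 ⇒ Q = (0, 3/8)
2. U is the midpoint of MB ⇒ U = (1/2, 1/2)
3. A is the centroid of triangle VQM ⇒ A = (1/3, 1/8)
through U parallel to AV: direction (-1/3, -1/8); meets MQ at S = (1/12, 11/32)
S = M + t·(Q−M) with t = 11/12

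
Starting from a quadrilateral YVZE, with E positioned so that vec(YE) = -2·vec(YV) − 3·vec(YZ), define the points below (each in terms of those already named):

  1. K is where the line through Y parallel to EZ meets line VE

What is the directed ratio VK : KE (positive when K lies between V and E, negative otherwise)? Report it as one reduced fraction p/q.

Choose coordinates Y = (0, 0), V = (1, 0), Z = (0, 1), E = (-2, -3).
1. K is where the line through Y parallel to EZ meets line VE ⇒ K = (-1, -2)
K = V + t·(E−V) with t = 2/3, so VK:KE = t:(1−t) = 2/3:1/3

VK:KE = 2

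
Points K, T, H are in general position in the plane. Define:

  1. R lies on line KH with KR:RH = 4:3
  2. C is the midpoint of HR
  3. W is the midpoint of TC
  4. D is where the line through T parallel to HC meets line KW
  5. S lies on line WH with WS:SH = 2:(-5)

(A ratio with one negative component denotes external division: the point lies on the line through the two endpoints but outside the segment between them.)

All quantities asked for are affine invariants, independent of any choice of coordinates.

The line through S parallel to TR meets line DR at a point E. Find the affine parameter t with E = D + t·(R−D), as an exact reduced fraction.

t = 25/22

Choose coordinates K = (0, 0), T = (1, 0), H = (0, 1).
1. R lies on line KH with KR:RH = 4:3 ⇒ R = (0, 4/7)
2. C is the midpoint of HR ⇒ C = (0, 11/14)
3. W is the midpoint of TC ⇒ W = (1/2, 11/28)
4. D is where the line through T parallel to HC meets line KW ⇒ D = (1, 11/14)
5. S lies on line WH with WS:SH = 2:(-5) ⇒ S = (5/6, -1/84)
through S parallel to TR: direction (-1, 4/7); meets DR at E = (-3/22, 167/308)
E = D + t·(R−D) with t = 25/22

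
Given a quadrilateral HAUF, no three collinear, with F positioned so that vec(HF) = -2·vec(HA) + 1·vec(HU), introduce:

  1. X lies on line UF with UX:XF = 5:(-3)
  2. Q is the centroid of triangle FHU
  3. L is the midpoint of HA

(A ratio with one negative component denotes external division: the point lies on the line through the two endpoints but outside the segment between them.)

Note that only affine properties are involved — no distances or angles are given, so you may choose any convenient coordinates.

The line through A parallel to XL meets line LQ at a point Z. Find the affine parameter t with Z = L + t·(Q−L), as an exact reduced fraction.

t = 1/5

Work in coordinates with H = (0, 0), A = (1, 0), U = (0, 1), F = (-2, 1).
1. X lies on line UF with UX:XF = 5:(-3) ⇒ X = (-5, 1)
2. Q is the centroid of triangle FHU ⇒ Q = (-2/3, 2/3)
3. L is the midpoint of HA ⇒ L = (1/2, 0)
through A parallel to XL: direction (11/2, -1); meets LQ at Z = (4/15, 2/15)
Z = L + t·(Q−L) with t = 1/5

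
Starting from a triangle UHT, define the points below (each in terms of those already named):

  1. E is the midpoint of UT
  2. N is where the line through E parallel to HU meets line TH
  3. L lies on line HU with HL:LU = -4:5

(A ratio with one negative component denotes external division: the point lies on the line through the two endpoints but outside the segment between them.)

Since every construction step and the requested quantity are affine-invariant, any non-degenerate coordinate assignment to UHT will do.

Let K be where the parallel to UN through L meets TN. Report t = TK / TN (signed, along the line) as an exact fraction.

Set U = (0, 0), H = (1, 0), T = (0, 1); any affine frame gives the same invariant.
1. E is the midpoint of UT ⇒ E = (0, 1/2)
2. N is where the line through E parallel to HU meets line TH ⇒ N = (1/2, 1/2)
3. L lies on line HU with HL:LU = -4:5 ⇒ L = (5, 0)
through L parallel to UN: direction (1/2, 1/2); meets TN at K = (3, -2)
K = T + t·(N−T) with t = 6

t = 6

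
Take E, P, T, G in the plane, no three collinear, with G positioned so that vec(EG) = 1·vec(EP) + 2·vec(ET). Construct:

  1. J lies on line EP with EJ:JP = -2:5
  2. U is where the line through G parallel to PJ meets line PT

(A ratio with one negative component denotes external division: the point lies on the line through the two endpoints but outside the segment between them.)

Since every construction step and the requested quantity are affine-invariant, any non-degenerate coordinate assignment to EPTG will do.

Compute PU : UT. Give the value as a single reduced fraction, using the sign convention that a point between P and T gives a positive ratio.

Choose coordinates E = (0, 0), P = (1, 0), T = (0, 1), G = (1, 2).
1. J lies on line EP with EJ:JP = -2:5 ⇒ J = (-2/3, 0)
2. U is where the line through G parallel to PJ meets line PT ⇒ U = (-1, 2)
U = P + t·(T−P) with t = 2, so PU:UT = t:(1−t) = 2:-1

PU:UT = -2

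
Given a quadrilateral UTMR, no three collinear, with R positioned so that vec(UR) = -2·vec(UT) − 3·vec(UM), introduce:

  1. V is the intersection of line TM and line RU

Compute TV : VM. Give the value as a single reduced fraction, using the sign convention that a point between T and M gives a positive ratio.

Work in coordinates with U = (0, 0), T = (1, 0), M = (0, 1), R = (-2, -3).
1. V is the intersection of line TM and line RU ⇒ V = (2/5, 3/5)
V = T + t·(M−T) with t = 3/5, so TV:VM = t:(1−t) = 3/5:2/5

TV:VM = 3/2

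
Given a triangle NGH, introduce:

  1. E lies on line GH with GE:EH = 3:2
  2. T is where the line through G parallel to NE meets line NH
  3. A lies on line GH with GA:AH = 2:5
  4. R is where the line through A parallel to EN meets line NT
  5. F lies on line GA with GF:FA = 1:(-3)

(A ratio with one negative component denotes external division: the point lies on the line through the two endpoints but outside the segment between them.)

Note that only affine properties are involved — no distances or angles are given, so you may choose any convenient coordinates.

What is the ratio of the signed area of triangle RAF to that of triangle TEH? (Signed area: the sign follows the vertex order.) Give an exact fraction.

Work in coordinates with N = (0, 0), G = (1, 0), H = (0, 1).
1. E lies on line GH with GE:EH = 3:2 ⇒ E = (2/5, 3/5)
2. T is where the line through G parallel to NE meets line NH ⇒ T = (0, -3/2)
3. A lies on line GH with GA:AH = 2:5 ⇒ A = (5/7, 2/7)
4. R is where the line through A parallel to EN meets line NT ⇒ R = (0, -11/14)
5. F lies on line GA with GF:FA = 1:(-3) ⇒ F = (8/7, -1/7)
2·[RAF] = -75/98, 2·[TEH] = 1
[RAF]:[TEH] = -75/98:1 = -75/98

[RAF]:[TEH] = -75/98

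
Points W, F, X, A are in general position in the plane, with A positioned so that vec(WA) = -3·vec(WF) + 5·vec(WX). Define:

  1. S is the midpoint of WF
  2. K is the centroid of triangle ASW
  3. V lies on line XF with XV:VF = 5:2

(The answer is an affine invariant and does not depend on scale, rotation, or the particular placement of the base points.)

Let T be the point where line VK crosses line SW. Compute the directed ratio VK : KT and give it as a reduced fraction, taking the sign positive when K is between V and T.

Set W = (0, 0), F = (1, 0), X = (0, 1), A = (-3, 5); any affine frame gives the same invariant.
1. S is the midpoint of WF ⇒ S = (1/2, 0)
2. K is the centroid of triangle ASW ⇒ K = (-5/6, 5/3)
3. V lies on line XF with XV:VF = 5:2 ⇒ V = (5/7, 2/7)
line VK meets SW at T = (30/29, 0)
K = V + t·(T−V) with t = -29/6, so VK:KT = -29/6:35/6

VK:KT = -29/35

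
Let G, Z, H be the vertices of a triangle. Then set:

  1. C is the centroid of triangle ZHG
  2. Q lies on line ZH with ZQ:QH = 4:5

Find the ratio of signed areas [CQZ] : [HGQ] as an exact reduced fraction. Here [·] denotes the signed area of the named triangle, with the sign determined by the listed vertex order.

Work in coordinates with G = (0, 0), Z = (1, 0), H = (0, 1).
1. C is the centroid of triangle ZHG ⇒ C = (1/3, 1/3)
2. Q lies on line ZH with ZQ:QH = 4:5 ⇒ Q = (5/9, 4/9)
2·[CQZ] = -4/27, 2·[HGQ] = 5/9
[CQZ]:[HGQ] = -4/27:5/9 = -4/15

[CQZ]:[HGQ] = -4/15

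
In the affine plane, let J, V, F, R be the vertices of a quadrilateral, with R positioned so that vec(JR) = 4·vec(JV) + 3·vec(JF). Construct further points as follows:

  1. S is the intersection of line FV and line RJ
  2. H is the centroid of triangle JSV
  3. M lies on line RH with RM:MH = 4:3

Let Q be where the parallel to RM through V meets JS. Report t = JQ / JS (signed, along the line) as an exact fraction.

t = 20

Set J = (0, 0), V = (1, 0), F = (0, 1), R = (4, 3); any affine frame gives the same invariant.
1. S is the intersection of line FV and line RJ ⇒ S = (4/7, 3/7)
2. H is the centroid of triangle JSV ⇒ H = (11/21, 1/7)
3. M lies on line RH with RM:MH = 4:3 ⇒ M = (296/147, 67/49)
through V parallel to RM: direction (-292/147, -80/49); meets JS at Q = (80/7, 60/7)
Q = J + t·(S−J) with t = 20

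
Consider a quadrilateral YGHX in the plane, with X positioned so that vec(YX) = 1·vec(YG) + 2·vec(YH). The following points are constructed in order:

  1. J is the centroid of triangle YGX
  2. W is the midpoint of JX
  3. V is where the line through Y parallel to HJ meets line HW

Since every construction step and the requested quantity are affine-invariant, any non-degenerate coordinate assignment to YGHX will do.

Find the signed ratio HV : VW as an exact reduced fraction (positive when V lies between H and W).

HV:VW = -4/7

Set Y = (0, 0), G = (1, 0), H = (0, 1), X = (1, 2); any affine frame gives the same invariant.
1. J is the centroid of triangle YGX ⇒ J = (2/3, 2/3)
2. W is the midpoint of JX ⇒ W = (5/6, 4/3)
3. V is where the line through Y parallel to HJ meets line HW ⇒ V = (-10/9, 5/9)
V = H + t·(W−H) with t = -4/3, so HV:VW = t:(1−t) = -4/3:7/3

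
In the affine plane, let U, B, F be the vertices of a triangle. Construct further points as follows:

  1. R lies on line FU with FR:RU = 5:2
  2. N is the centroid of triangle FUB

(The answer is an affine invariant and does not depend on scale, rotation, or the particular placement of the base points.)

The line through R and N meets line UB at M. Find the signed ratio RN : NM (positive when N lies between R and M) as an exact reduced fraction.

Assign U = (0, 0), B = (1, 0), F = (0, 1) — the answer is frame-independent, so this choice is without loss of generality.
1. R lies on line FU with FR:RU = 5:2 ⇒ R = (0, 2/7)
2. N is the centroid of triangle FUB ⇒ N = (1/3, 1/3)
line RN meets UB at M = (-2, 0)
N = R + t·(M−R) with t = -1/6, so RN:NM = -1/6:7/6

RN:NM = -1/7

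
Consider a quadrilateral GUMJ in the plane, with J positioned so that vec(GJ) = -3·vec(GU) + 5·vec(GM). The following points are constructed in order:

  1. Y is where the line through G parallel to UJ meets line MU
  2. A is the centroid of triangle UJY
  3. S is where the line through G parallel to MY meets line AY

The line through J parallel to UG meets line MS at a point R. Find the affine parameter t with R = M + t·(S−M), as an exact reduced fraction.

Assign G = (0, 0), U = (1, 0), M = (0, 1), J = (-3, 5) — the answer is frame-independent, so this choice is without loss of generality.
1. Y is where the line through G parallel to UJ meets line MU ⇒ Y = (-4, 5)
2. A is the centroid of triangle UJY ⇒ A = (-2, 10/3)
3. S is where the line through G parallel to MY meets line AY ⇒ S = (-10, 10)
through J parallel to UG: direction (-1, 0); meets MS at R = (-40/9, 5)
R = M + t·(S−M) with t = 4/9

t = 4/9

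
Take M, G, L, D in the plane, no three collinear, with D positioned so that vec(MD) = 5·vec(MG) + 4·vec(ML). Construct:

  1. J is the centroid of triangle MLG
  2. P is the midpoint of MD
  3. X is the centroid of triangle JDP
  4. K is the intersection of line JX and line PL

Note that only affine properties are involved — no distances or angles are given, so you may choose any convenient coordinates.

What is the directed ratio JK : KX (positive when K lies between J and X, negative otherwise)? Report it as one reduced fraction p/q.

JK:KX = 12

Assign M = (0, 0), G = (1, 0), L = (0, 1), D = (5, 4) — the answer is frame-independent, so this choice is without loss of generality.
1. J is the centroid of triangle MLG ⇒ J = (1/3, 1/3)
2. P is the midpoint of MD ⇒ P = (5/2, 2)
3. X is the centroid of triangle JDP ⇒ X = (47/18, 19/9)
4. K is the intersection of line JX and line PL ⇒ K = (95/39, 77/39)
K = J + t·(X−J) with t = 12/13, so JK:KX = t:(1−t) = 12/13:1/13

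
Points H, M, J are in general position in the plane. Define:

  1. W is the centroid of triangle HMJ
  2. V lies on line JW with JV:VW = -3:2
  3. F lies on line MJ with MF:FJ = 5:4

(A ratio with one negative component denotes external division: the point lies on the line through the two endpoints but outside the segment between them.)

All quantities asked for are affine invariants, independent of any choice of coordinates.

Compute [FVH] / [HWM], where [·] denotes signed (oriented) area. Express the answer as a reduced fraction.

Choose coordinates H = (0, 0), M = (1, 0), J = (0, 1).
1. W is the centroid of triangle HMJ ⇒ W = (1/3, 1/3)
2. V lies on line JW with JV:VW = -3:2 ⇒ V = (1, -1)
3. F lies on line MJ with MF:FJ = 5:4 ⇒ F = (4/9, 5/9)
2·[FVH] = -1, 2·[HWM] = -1/3
[FVH]:[HWM] = -1:-1/3 = 3

[FVH]:[HWM] = 3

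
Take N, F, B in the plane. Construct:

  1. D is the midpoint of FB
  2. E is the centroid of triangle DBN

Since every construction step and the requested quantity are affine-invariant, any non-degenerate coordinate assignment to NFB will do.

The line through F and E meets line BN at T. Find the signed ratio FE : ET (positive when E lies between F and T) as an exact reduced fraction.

Choose coordinates N = (0, 0), F = (1, 0), B = (0, 1).
1. D is the midpoint of FB ⇒ D = (1/2, 1/2)
2. E is the centroid of triangle DBN ⇒ E = (1/6, 1/2)
line FE meets BN at T = (0, 3/5)
E = F + t·(T−F) with t = 5/6, so FE:ET = 5/6:1/6

FE:ET = 5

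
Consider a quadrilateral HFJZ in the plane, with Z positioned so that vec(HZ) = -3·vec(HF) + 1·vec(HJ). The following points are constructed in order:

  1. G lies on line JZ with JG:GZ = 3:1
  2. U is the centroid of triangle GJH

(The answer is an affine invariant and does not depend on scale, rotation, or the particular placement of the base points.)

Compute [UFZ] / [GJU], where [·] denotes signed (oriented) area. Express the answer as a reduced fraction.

[UFZ]:[GJU] = 11/9

Assign H = (0, 0), F = (1, 0), J = (0, 1), Z = (-3, 1) — the answer is frame-independent, so this choice is without loss of generality.
1. G lies on line JZ with JG:GZ = 3:1 ⇒ G = (-9/4, 1)
2. U is the centroid of triangle GJH ⇒ U = (-3/4, 2/3)
2·[UFZ] = -11/12, 2·[GJU] = -3/4
[UFZ]:[GJU] = -11/12:-3/4 = 11/9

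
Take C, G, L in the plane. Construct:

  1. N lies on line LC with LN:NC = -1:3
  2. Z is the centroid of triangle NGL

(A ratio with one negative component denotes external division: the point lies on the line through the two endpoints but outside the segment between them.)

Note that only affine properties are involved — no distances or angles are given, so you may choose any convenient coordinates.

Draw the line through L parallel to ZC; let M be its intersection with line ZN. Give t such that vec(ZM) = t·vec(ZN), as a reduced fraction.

t = 2/3

Set C = (0, 0), G = (1, 0), L = (0, 1); any affine frame gives the same invariant.
1. N lies on line LC with LN:NC = -1:3 ⇒ N = (0, 3/2)
2. Z is the centroid of triangle NGL ⇒ Z = (1/3, 5/6)
through L parallel to ZC: direction (-1/3, -5/6); meets ZN at M = (1/9, 23/18)
M = Z + t·(N−Z) with t = 2/3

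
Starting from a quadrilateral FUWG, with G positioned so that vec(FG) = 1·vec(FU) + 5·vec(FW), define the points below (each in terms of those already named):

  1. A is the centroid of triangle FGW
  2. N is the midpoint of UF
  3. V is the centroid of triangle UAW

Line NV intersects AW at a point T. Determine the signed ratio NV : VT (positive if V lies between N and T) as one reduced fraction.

Set F = (0, 0), U = (1, 0), W = (0, 1), G = (1, 5); any affine frame gives the same invariant.
1. A is the centroid of triangle FGW ⇒ A = (1/3, 2)
2. N is the midpoint of UF ⇒ N = (1/2, 0)
3. V is the centroid of triangle UAW ⇒ V = (4/9, 1)
line NV meets AW at T = (8/21, 15/7)
V = N + t·(T−N) with t = 7/15, so NV:VT = 7/15:8/15

NV:VT = 7/8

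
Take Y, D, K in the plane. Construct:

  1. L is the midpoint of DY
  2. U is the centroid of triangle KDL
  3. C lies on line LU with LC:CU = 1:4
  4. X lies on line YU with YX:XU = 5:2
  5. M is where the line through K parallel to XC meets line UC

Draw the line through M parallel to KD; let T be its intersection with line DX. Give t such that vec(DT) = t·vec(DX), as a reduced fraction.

Set Y = (0, 0), D = (1, 0), K = (0, 1); any affine frame gives the same invariant.
1. L is the midpoint of DY ⇒ L = (1/2, 0)
2. U is the centroid of triangle KDL ⇒ U = (1/2, 1/3)
3. C lies on line LU with LC:CU = 1:4 ⇒ C = (1/2, 1/15)
4. X lies on line YU with YX:XU = 5:2 ⇒ X = (5/14, 5/21)
5. M is where the line through K parallel to XC meets line UC ⇒ M = (1/2, 2/5)
through M parallel to KD: direction (1, -1); meets DX at T = (143/170, 1/17)
T = D + t·(X−D) with t = 21/85

t = 21/85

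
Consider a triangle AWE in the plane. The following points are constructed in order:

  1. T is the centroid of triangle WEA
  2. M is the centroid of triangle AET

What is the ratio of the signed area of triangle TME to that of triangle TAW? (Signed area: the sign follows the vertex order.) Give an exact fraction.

Assign A = (0, 0), W = (1, 0), E = (0, 1) — the answer is frame-independent, so this choice is without loss of generality.
1. T is the centroid of triangle WEA ⇒ T = (1/3, 1/3)
2. M is the centroid of triangle AET ⇒ M = (1/9, 4/9)
2·[TME] = -1/9, 2·[TAW] = 1/3
[TME]:[TAW] = -1/9:1/3 = -1/3

[TME]:[TAW] = -1/3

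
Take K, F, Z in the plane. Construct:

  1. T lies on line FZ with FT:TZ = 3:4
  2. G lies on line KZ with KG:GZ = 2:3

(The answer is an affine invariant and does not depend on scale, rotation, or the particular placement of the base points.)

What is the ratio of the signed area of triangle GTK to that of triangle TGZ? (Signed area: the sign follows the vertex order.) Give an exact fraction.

[GTK]:[TGZ] = 2/3

Choose coordinates K = (0, 0), F = (1, 0), Z = (0, 1).
1. T lies on line FZ with FT:TZ = 3:4 ⇒ T = (4/7, 3/7)
2. G lies on line KZ with KG:GZ = 2:3 ⇒ G = (0, 2/5)
2·[GTK] = -8/35, 2·[TGZ] = -12/35
[GTK]:[TGZ] = -8/35:-12/35 = 2/3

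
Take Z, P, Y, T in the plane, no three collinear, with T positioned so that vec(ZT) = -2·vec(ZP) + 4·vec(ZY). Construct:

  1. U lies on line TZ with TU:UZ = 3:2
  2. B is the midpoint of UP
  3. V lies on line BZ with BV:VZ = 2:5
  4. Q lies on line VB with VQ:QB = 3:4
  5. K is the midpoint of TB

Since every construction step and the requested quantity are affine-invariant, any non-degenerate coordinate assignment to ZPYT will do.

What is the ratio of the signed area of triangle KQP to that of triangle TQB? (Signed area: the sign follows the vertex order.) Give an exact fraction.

Assign Z = (0, 0), P = (1, 0), Y = (0, 1), T = (-2, 4) — the answer is frame-independent, so this choice is without loss of generality.
1. U lies on line TZ with TU:UZ = 3:2 ⇒ U = (-4/5, 8/5)
2. B is the midpoint of UP ⇒ B = (1/10, 4/5)
3. V lies on line BZ with BV:VZ = 2:5 ⇒ V = (1/14, 4/7)
4. Q lies on line VB with VQ:QB = 3:4 ⇒ Q = (41/490, 164/245)
5. K is the midpoint of TB ⇒ K = (-19/20, 12/5)
2·[KQP] = 219/245, 2·[TQB] = 16/49
[KQP]:[TQB] = 219/245:16/49 = 219/80

[KQP]:[TQB] = 219/80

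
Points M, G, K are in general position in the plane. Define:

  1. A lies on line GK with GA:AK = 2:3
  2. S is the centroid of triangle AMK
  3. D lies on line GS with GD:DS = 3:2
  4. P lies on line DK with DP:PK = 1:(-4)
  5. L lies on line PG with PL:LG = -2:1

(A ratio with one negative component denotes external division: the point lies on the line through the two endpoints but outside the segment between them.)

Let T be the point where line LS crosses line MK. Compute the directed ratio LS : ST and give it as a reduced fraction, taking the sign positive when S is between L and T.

Set M = (0, 0), G = (1, 0), K = (0, 1); any affine frame gives the same invariant.
1. A lies on line GK with GA:AK = 2:3 ⇒ A = (3/5, 2/5)
2. S is the centroid of triangle AMK ⇒ S = (1/5, 7/15)
3. D lies on line GS with GD:DS = 3:2 ⇒ D = (13/25, 7/25)
4. P lies on line DK with DP:PK = 1:(-4) ⇒ P = (52/75, 1/25)
5. L lies on line PG with PL:LG = -2:1 ⇒ L = (98/75, -1/25)
line LS meets MK at T = (0, 139/249)
S = L + t·(T−L) with t = 83/98, so LS:ST = 83/98:15/98

LS:ST = 83/15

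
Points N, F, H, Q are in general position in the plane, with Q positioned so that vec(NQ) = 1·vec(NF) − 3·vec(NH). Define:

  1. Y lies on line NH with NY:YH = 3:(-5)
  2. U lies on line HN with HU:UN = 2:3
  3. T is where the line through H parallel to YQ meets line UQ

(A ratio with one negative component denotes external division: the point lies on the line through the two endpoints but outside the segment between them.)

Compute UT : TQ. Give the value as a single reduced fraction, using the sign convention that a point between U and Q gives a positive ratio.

UT:TQ = -4/25

Choose coordinates N = (0, 0), F = (1, 0), H = (0, 1), Q = (1, -3).
1. Y lies on line NH with NY:YH = 3:(-5) ⇒ Y = (0, -3/2)
2. U lies on line HN with HU:UN = 2:3 ⇒ U = (0, 3/5)
3. T is where the line through H parallel to YQ meets line UQ ⇒ T = (-4/21, 9/7)
T = U + t·(Q−U) with t = -4/21, so UT:TQ = t:(1−t) = -4/21:25/21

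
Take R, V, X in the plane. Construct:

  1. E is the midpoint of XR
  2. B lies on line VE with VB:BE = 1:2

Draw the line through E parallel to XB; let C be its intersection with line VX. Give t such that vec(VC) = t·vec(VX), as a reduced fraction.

Work in coordinates with R = (0, 0), V = (1, 0), X = (0, 1).
1. E is the midpoint of XR ⇒ E = (0, 1/2)
2. B lies on line VE with VB:BE = 1:2 ⇒ B = (2/3, 1/6)
through E parallel to XB: direction (2/3, -5/6); meets VX at C = (-2, 3)
C = V + t·(X−V) with t = 3

t = 3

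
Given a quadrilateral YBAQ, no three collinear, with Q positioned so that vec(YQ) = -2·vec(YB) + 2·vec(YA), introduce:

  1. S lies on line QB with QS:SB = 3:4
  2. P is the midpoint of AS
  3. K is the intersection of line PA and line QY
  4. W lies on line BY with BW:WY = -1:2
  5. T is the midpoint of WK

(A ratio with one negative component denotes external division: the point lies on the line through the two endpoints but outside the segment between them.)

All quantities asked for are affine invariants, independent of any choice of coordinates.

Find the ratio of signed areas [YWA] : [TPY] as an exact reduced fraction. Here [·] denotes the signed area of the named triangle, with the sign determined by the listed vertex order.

[YWA]:[TPY] = 16/5

Choose coordinates Y = (0, 0), B = (1, 0), A = (0, 1), Q = (-2, 2).
1. S lies on line QB with QS:SB = 3:4 ⇒ S = (-5/7, 8/7)
2. P is the midpoint of AS ⇒ P = (-5/14, 15/14)
3. K is the intersection of line PA and line QY ⇒ K = (-5/4, 5/4)
4. W lies on line BY with BW:WY = -1:2 ⇒ W = (2, 0)
5. T is the midpoint of WK ⇒ T = (3/8, 5/8)
2·[YWA] = 2, 2·[TPY] = 5/8
[YWA]:[TPY] = 2:5/8 = 16/5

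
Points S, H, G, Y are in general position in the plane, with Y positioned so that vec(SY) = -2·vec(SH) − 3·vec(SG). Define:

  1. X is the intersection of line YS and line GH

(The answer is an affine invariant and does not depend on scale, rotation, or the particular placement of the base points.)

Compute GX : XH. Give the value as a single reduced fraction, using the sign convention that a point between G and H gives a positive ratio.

Work in coordinates with S = (0, 0), H = (1, 0), G = (0, 1), Y = (-2, -3).
1. X is the intersection of line YS and line GH ⇒ X = (2/5, 3/5)
X = G + t·(H−G) with t = 2/5, so GX:XH = t:(1−t) = 2/5:3/5

GX:XH = 2/3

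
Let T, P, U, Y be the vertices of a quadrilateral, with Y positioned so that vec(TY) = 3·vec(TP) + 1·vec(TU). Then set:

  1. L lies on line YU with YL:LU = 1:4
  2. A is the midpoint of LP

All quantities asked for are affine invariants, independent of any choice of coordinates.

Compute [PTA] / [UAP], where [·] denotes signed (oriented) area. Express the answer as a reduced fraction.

Assign T = (0, 0), P = (1, 0), U = (0, 1), Y = (3, 1) — the answer is frame-independent, so this choice is without loss of generality.
1. L lies on line YU with YL:LU = 1:4 ⇒ L = (12/5, 1)
2. A is the midpoint of LP ⇒ A = (17/10, 1/2)
2·[PTA] = -1/2, 2·[UAP] = -6/5
[PTA]:[UAP] = -1/2:-6/5 = 5/12

[PTA]:[UAP] = 5/12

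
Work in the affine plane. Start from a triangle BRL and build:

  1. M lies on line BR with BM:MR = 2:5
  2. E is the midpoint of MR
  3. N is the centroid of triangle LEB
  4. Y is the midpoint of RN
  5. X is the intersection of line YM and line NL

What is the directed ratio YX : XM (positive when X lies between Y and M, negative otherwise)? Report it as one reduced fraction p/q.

Assign B = (0, 0), R = (1, 0), L = (0, 1) — the answer is frame-independent, so this choice is without loss of generality.
1. M lies on line BR with BM:MR = 2:5 ⇒ M = (2/7, 0)
2. E is the midpoint of MR ⇒ E = (9/14, 0)
3. N is the centroid of triangle LEB ⇒ N = (3/14, 1/3)
4. Y is the midpoint of RN ⇒ Y = (17/28, 1/6)
5. X is the intersection of line YM and line NL ⇒ X = (31/98, 1/63)
X = Y + t·(M−Y) with t = 19/21, so YX:XM = t:(1−t) = 19/21:2/21

YX:XM = 19/2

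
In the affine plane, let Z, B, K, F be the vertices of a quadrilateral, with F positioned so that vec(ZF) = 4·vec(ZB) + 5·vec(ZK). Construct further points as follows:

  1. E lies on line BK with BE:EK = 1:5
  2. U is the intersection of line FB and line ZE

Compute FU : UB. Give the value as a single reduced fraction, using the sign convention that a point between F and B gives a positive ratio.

Choose coordinates Z = (0, 0), B = (1, 0), K = (0, 1), F = (4, 5).
1. E lies on line BK with BE:EK = 1:5 ⇒ E = (5/6, 1/6)
2. U is the intersection of line FB and line ZE ⇒ U = (25/22, 5/22)
U = F + t·(B−F) with t = 21/22, so FU:UB = t:(1−t) = 21/22:1/22

FU:UB = 21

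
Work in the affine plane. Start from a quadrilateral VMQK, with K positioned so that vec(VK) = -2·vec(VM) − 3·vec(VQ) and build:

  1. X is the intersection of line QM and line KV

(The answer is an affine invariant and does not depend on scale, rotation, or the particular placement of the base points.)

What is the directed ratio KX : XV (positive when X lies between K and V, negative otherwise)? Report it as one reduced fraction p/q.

KX:XV = -6

Work in coordinates with V = (0, 0), M = (1, 0), Q = (0, 1), K = (-2, -3).
1. X is the intersection of line QM and line KV ⇒ X = (2/5, 3/5)
X = K + t·(V−K) with t = 6/5, so KX:XV = t:(1−t) = 6/5:-1/5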